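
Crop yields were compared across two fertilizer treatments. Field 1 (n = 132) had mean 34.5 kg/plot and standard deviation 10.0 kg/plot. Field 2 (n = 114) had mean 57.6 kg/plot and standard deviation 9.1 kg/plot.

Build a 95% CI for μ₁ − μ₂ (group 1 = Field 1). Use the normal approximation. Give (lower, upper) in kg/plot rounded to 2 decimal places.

SE₁ = s₁/√n₁ = 10.0/√132 = 0.8704; SE₂ = 9.1/√114 = 0.8523.
Independent samples, unequal variances: SE_diff = √(SE₁² + SE₂²) = √(0.75759616 + 0.72641529) = 1.2182.
z* = 1.960, so margin of error = 1.960 × 1.2182 = 2.3877.
Difference in means = 34.5 − 57.6 = -23.1000.
-23.1000 ± 2.3877 → (-25.49, -20.71).

(-25.49, -20.71)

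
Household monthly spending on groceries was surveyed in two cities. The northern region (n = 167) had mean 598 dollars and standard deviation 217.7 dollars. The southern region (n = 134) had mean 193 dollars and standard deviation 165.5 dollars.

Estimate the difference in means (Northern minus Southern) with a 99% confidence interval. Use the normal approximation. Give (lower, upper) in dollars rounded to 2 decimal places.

Standard errors of each mean: 217.7/√167 = 16.8461 and 165.5/√134 = 14.2970.
SE(x̄₁ − x̄₂) = √(16.8461² + 14.2970²) = 22.0951 for independent samples with unequal variances.
With z* = 2.576, the margin is 2.576 × 22.0951 = 56.9170.
x̄₁ − x̄₂ = 598 − 193 = 405.0000; the interval is 405.0000 ± 56.9170 = (348.08, 461.92).

(348.08, 461.92)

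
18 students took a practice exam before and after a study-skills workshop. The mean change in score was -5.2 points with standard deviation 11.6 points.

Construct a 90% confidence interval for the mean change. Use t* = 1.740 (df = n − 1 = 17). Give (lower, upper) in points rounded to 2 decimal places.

Paired design: SE = s_d/√n = 11.6/√18 = 2.7341.
t* = 1.740; margin of error = 1.740 × 2.7341 = 4.7573.
-5.2 ± 4.7573 → (-9.96, -0.44).

(-9.96, -0.44)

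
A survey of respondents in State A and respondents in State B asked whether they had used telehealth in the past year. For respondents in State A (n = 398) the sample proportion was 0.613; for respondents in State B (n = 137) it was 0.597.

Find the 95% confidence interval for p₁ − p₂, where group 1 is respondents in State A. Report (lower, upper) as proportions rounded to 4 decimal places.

SE₁ = √(p̂₁(1−p̂₁)/n₁) = √(0.6130·0.3870/398) = 0.02441; SE₂ = √(0.5970·0.4030/137) = 0.04191.
Independent samples: SE of the difference = √(SE₁² + SE₂²) = √(0.0005958481 + 0.0017564481) = 0.04850.
z* for 95% confidence is 1.960, so the margin of error is 1.960 × 0.04850 = 0.09506.
Point estimate p̂₁ − p̂₂ = 0.6130 − 0.5970 = 0.0160.
0.0160 ± 0.09506 → (-0.0791, 0.1111).

(-0.0791, 0.1111)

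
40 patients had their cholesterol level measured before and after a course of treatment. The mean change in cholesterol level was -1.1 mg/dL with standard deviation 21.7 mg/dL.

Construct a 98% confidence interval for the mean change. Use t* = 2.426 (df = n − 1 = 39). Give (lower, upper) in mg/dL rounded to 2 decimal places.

(-9.42, 7.22)

Paired design: SE = s_d/√n = 21.7/√40 = 3.4311.
t* = 2.426; margin of error = 2.426 × 3.4311 = 8.3238.
-1.1 ± 8.3238 → (-9.42, 7.22).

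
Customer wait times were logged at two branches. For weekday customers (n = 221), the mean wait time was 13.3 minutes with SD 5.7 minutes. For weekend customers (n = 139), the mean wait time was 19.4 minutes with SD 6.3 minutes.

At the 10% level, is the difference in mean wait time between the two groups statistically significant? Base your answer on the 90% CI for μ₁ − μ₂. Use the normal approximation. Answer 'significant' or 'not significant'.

significant

SE₁ = s₁/√n₁ = 5.7/√221 = 0.3834; SE₂ = 6.3/√139 = 0.5344.
Independent samples, unequal variances: SE_diff = √(SE₁² + SE₂²) = √(0.14699556 + 0.28558336) = 0.6577.
z* = 1.645, so margin of error = 1.645 × 0.6577 = 1.0819.
Difference in means = 13.3 − 19.4 = -6.1000.
-6.1000 ± 1.0819 → (-7.1819, -5.0181).
The interval (-7.1819, -5.0181) does not contain 0, so the difference is significant.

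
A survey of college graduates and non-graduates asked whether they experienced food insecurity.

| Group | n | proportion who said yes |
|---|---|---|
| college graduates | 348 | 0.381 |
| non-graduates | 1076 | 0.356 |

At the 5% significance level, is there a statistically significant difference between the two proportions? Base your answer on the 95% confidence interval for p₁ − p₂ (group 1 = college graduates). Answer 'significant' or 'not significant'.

The two standard errors are √(0.3810×0.6190/348) = 0.02603 and √(0.3560×0.6440/1076) = 0.01460.
Because the samples are independent, SE_diff = √(0.02603² + 0.01460²) = 0.02984.
Using z* = 1.960 for 95%, ME = 1.960 × 0.02984 = 0.05849.
p̂₁ − p̂₂ = 0.0250; interval 0.0250 ± 0.05849 gives (-0.03349, 0.08349).
The interval (-0.03349, 0.08349) contains 0, so the difference is not significant.

not significant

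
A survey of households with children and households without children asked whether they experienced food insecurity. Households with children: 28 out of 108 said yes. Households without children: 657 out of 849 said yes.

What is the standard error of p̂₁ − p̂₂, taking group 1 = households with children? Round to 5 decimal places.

First, p̂₁ = 28/108 = 0.2593; p̂₂ = 657/849 = 0.7739.
The two standard errors are √(0.2593×0.7407/108) = 0.04217 and √(0.7739×0.2261/849) = 0.01436.
Because the samples are independent, SE_diff = √(0.04217² + 0.01436²) = 0.04455.

0.04455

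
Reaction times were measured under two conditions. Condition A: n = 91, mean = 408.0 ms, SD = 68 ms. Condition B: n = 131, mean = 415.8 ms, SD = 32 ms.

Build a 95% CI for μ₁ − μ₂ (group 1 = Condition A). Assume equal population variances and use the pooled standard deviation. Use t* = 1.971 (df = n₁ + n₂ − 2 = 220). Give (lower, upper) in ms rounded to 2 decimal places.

s_p = √[((n₁−1)s₁² + (n₂−1)s₂²)/(n₁+n₂−2)] = √[(90·68² + 130·32²)/220] = 49.9673.
SE = 49.9673·√(1/91 + 1/131) = 6.8188.
With t* = 1.971, margin = 1.971 × 6.8188 = 13.4399.
x̄₁ − x̄₂ = 408.0 − 415.8 = -7.8000; interval -7.8000 ± 13.4399 = (-21.24, 5.64).

(-21.24, 5.64)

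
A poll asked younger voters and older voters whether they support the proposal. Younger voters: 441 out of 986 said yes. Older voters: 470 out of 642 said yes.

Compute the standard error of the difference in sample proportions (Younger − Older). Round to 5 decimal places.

Sample proportions: 441/986 = 0.4473, 470/642 = 0.7321.
Each SE is √(p̂(1−p̂)/n): √(0.4473·0.5527/986) = 0.01583 and √(0.7321·0.2679/642) = 0.01748.
SE(p̂₁ − p̂₂) = √(SE₁² + SE₂²) = √(0.0002505889 + 0.0003055504) = 0.02358, since the two samples are independent.

0.02358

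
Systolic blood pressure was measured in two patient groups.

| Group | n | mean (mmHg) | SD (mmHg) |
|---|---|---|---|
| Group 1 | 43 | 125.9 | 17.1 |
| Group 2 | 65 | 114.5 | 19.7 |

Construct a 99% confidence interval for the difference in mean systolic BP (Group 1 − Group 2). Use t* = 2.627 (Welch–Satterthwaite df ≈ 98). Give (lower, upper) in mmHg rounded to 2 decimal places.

(2.01, 20.79)

Per-group SEs: s₁/√n₁ = 17.1/√43 = 2.6077, s₂/√n₂ = 19.7/√65 = 2.4435.
Unpooled SE of the difference: √(6.80009929 + 5.97069225) = 3.5736.
Margin of error = t* · SE = 2.627 × 3.5736 = 9.3878.
x̄₁ − x̄₂ = 125.9 − 114.5 = 11.4000.
CI: 11.4000 ± 9.3878 = (2.01, 20.79).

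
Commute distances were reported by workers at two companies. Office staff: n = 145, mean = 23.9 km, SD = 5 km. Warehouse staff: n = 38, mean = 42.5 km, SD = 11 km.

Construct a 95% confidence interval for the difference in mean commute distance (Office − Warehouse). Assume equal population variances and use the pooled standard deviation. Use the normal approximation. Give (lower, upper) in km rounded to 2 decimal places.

(-20.99, -16.21)

s_p = √[((n₁−1)s₁² + (n₂−1)s₂²)/(n₁+n₂−2)] = √[(144·5² + 37·11²)/181] = 6.6801.
SE = 6.6801·√(1/145 + 1/38) = 1.2174.
With z* = 1.960, margin = 1.960 × 1.2174 = 2.3861.
x̄₁ − x̄₂ = 23.9 − 42.5 = -18.6000; interval -18.6000 ± 2.3861 = (-20.99, -16.21).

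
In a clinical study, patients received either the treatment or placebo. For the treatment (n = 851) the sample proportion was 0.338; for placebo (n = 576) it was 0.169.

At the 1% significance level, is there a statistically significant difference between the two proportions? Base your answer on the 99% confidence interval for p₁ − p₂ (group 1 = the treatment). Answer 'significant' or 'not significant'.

significant

SE₁ = √(p̂₁(1−p̂₁)/n₁) = √(0.3380·0.6620/851) = 0.01622; SE₂ = √(0.1690·0.8310/576) = 0.01561.
Independent samples: SE of the difference = √(SE₁² + SE₂²) = √(0.0002630884 + 0.0002436721) = 0.02251.
z* for 99% confidence is 2.576, so the margin of error is 2.576 × 0.02251 = 0.05799.
Point estimate p̂₁ − p̂₂ = 0.3380 − 0.1690 = 0.1690.
0.1690 ± 0.05799 → (0.11101, 0.22699).
The interval (0.11101, 0.22699) does not contain 0, so the difference is significant.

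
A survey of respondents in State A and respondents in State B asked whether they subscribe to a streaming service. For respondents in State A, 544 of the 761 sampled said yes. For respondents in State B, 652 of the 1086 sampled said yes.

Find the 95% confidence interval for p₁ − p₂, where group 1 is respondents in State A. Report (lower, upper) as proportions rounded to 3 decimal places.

(0.071, 0.158)

First, p̂₁ = 544/761 = 0.7148; p̂₂ = 652/1086 = 0.6004.
The two standard errors are √(0.7148×0.2852/761) = 0.01637 and √(0.6004×0.3996/1086) = 0.01486.
Because the samples are independent, SE_diff = √(0.01637² + 0.01486²) = 0.02211.
Using z* = 1.960 for 95%, ME = 1.960 × 0.02211 = 0.04334.
p̂₁ − p̂₂ = 0.1144; interval 0.1144 ± 0.04334 gives (0.071, 0.158).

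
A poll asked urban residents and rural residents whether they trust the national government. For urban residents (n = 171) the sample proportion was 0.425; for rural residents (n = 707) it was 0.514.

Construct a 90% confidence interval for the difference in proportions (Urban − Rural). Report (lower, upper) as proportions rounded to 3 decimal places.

(-0.158, -0.020)

The two standard errors are √(0.4250×0.5750/171) = 0.03780 and √(0.5140×0.4860/707) = 0.01880.
Because the samples are independent, SE_diff = √(0.03780² + 0.01880²) = 0.04222.
Using z* = 1.645 for 90%, ME = 1.645 × 0.04222 = 0.06945.
p̂₁ − p̂₂ = -0.0890; interval -0.0890 ± 0.06945 gives (-0.158, -0.020).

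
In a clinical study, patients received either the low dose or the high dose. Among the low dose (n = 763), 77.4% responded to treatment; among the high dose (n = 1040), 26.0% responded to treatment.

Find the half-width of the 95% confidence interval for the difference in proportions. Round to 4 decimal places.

0.0399

The two standard errors are √(0.7740×0.2260/763) = 0.01514 and √(0.2600×0.7400/1040) = 0.01360.
Because the samples are independent, SE_diff = √(0.01514² + 0.01360²) = 0.02035.
Using z* = 1.960 for 95%, ME = 1.960 × 0.02035 = 0.03989.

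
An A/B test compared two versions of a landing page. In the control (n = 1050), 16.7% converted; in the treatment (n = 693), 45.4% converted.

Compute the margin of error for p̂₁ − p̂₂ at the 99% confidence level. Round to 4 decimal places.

Each SE is √(p̂(1−p̂)/n): √(0.1670·0.8330/1050) = 0.01151 and √(0.4540·0.5460/693) = 0.01891.
SE(p̂₁ − p̂₂) = √(SE₁² + SE₂²) = √(0.0001324801 + 0.0003575881) = 0.02214, since the two samples are independent.
At 99% confidence z* = 2.576; margin = 2.576 × 0.02214 = 0.05703.

0.0570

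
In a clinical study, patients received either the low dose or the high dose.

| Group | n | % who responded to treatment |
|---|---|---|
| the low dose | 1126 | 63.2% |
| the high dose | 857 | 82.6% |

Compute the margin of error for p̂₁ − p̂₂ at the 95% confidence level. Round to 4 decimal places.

0.0379

Each SE is √(p̂(1−p̂)/n): √(0.6320·0.3680/1126) = 0.01437 and √(0.8260·0.1740/857) = 0.01295.
SE(p̂₁ − p̂₂) = √(SE₁² + SE₂²) = √(0.0002064969 + 0.0001677025) = 0.01934, since the two samples are independent.
At 95% confidence z* = 1.960; margin = 1.960 × 0.01934 = 0.03791.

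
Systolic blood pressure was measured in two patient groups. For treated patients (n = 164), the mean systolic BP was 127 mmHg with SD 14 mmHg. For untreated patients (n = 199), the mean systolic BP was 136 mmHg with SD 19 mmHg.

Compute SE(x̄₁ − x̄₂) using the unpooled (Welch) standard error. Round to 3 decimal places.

SE₁ = s₁/√n₁ = 14/√164 = 1.0932; SE₂ = 19/√199 = 1.3469.
Independent samples, unequal variances: SE_diff = √(SE₁² + SE₂²) = √(1.19508624 + 1.81413961) = 1.7347.

1.735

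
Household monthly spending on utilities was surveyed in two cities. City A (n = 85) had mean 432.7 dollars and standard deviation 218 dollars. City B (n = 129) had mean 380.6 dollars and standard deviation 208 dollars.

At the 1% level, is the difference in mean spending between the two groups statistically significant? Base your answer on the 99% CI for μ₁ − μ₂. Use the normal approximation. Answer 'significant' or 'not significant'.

Standard errors of each mean: 218/√85 = 23.6454 and 208/√129 = 18.3134.
SE(x̄₁ − x̄₂) = √(23.6454² + 18.3134²) = 29.9080 for independent samples with unequal variances.
With z* = 2.576, the margin is 2.576 × 29.9080 = 77.0430.
x̄₁ − x̄₂ = 432.7 − 380.6 = 52.1000; the interval is 52.1000 ± 77.0430 = (-24.9430, 129.1430).
The interval (-24.9430, 129.1430) contains 0, so the difference is not significant.

not significant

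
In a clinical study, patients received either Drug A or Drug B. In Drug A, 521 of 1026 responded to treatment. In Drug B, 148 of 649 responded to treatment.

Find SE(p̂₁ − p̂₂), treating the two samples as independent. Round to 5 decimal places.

p̂₁ = 521/1026 = 0.5078 and p̂₂ = 148/649 = 0.2280.
SE₁ = √(p̂₁(1−p̂₁)/n₁) = √(0.5078·0.4922/1026) = 0.01561; SE₂ = √(0.2280·0.7720/649) = 0.01647.
Independent samples: SE of the difference = √(SE₁² + SE₂²) = √(0.0002436721 + 0.0002712609) = 0.02269.

0.02269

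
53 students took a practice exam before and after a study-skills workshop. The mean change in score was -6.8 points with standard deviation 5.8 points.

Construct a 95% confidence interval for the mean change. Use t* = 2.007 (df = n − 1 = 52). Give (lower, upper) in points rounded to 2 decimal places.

(-8.40, -5.20)

This is a matched-pairs design, so SE = s_d/√n = 5.8/√53 = 0.7967.
Margin = 2.007 × 0.7967 = 1.5990; the interval is -6.8 ± 1.5990 = (-8.40, -5.20).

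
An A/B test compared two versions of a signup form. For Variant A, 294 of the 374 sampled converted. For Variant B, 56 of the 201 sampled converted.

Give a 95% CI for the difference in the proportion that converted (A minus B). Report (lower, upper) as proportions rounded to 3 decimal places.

First, p̂₁ = 294/374 = 0.7861; p̂₂ = 56/201 = 0.2786.
The two standard errors are √(0.7861×0.2139/374) = 0.02120 and √(0.2786×0.7214/201) = 0.03162.
Because the samples are independent, SE_diff = √(0.02120² + 0.03162²) = 0.03807.
Using z* = 1.960 for 95%, ME = 1.960 × 0.03807 = 0.07462.
p̂₁ − p̂₂ = 0.5075; interval 0.5075 ± 0.07462 gives (0.433, 0.582).

(0.433, 0.582)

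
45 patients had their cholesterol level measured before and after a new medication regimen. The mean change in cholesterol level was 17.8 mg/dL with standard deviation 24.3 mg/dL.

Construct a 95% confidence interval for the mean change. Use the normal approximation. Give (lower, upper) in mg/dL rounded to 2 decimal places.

(10.70, 24.90)

Paired design: SE = s_d/√n = 24.3/√45 = 3.6224.
z* = 1.960; margin of error = 1.960 × 3.6224 = 7.0999.
17.8 ± 7.0999 → (10.70, 24.90).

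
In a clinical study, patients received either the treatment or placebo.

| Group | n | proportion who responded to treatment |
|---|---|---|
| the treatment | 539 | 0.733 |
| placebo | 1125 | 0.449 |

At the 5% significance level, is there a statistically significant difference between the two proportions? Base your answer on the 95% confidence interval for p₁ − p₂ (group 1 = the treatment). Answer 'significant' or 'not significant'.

Each SE is √(p̂(1−p̂)/n): √(0.7330·0.2670/539) = 0.01906 and √(0.4490·0.5510/1125) = 0.01483.
SE(p̂₁ − p̂₂) = √(SE₁² + SE₂²) = √(0.0003632836 + 0.0002199289) = 0.02415, since the two samples are independent.
At 95% confidence z* = 1.960; margin = 1.960 × 0.02415 = 0.04733.
The difference is 0.7330 − 0.4490 = 0.2840, so the interval is 0.2840 ± 0.04733 = (0.23667, 0.33133).
The interval (0.23667, 0.33133) does not contain 0, so the difference is significant.

significant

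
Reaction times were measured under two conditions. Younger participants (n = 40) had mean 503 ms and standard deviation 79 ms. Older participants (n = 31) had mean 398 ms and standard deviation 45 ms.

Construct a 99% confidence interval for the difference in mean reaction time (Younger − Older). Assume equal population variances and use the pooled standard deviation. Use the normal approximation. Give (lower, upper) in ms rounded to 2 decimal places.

Pooled variance s_p² = [39·79² + 30·45²] / (40+31−2) = 4407.9565, so s_p = 66.3924.
SE_diff = s_p·√(1/n₁ + 1/n₂) = 66.3924·√(1/40 + 1/31) = 15.8868.
z* = 2.576; margin = 2.576 × 15.8868 = 40.9244.
Difference = 503 − 398 = 105.0000.
105.0000 ± 40.9244 → (64.08, 145.92).

(64.08, 145.92)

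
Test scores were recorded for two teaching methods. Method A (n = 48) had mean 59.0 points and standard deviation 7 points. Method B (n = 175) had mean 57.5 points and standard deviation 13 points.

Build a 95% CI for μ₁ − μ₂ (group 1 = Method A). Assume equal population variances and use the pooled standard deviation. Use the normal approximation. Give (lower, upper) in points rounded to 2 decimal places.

Pooled variance s_p² = [47·7² + 174·13²] / (48+175−2) = 143.4796, so s_p = 11.9783.
SE_diff = s_p·√(1/n₁ + 1/n₂) = 11.9783·√(1/48 + 1/175) = 1.9517.
z* = 1.960; margin = 1.960 × 1.9517 = 3.8253.
Difference = 59.0 − 57.5 = 1.5000.
1.5000 ± 3.8253 → (-2.33, 5.33).

(-2.33, 5.33)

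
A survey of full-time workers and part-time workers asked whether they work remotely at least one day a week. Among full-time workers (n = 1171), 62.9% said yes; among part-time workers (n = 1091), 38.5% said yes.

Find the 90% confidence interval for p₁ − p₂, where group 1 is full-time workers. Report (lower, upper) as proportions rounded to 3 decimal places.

(0.210, 0.278)

SE₁ = √(p̂₁(1−p̂₁)/n₁) = √(0.6290·0.3710/1171) = 0.01412; SE₂ = √(0.3850·0.6150/1091) = 0.01473.
Independent samples: SE of the difference = √(SE₁² + SE₂²) = √(0.0001993744 + 0.0002169729) = 0.02040.
z* for 90% confidence is 1.645, so the margin of error is 1.645 × 0.02040 = 0.03356.
Point estimate p̂₁ − p̂₂ = 0.6290 − 0.3850 = 0.2440.
0.2440 ± 0.03356 → (0.210, 0.278).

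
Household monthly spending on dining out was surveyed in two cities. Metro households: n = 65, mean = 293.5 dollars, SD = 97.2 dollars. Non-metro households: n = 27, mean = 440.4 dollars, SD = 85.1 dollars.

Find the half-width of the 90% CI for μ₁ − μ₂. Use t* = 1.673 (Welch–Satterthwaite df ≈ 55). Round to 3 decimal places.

34.023

SE₁ = s₁/√n₁ = 97.2/√65 = 12.0562; SE₂ = 85.1/√27 = 16.3775.
Independent samples, unequal variances: SE_diff = √(SE₁² + SE₂²) = √(145.35195844 + 268.22250625) = 20.3365.
t* = 1.673, so margin of error = 1.673 × 20.3365 = 34.0230.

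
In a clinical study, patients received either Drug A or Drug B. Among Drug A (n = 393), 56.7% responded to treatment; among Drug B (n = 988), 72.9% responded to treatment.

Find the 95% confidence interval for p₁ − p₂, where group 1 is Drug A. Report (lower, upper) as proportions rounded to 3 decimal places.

(-0.218, -0.106)

SE₁ = √(p̂₁(1−p̂₁)/n₁) = √(0.5670·0.4330/393) = 0.02499; SE₂ = √(0.7290·0.2710/988) = 0.01414.
Independent samples: SE of the difference = √(SE₁² + SE₂²) = √(0.0006245001 + 0.0001999396) = 0.02871.
z* for 95% confidence is 1.960, so the margin of error is 1.960 × 0.02871 = 0.05627.
Point estimate p̂₁ − p̂₂ = 0.5670 − 0.7290 = -0.1620.
-0.1620 ± 0.05627 → (-0.218, -0.106).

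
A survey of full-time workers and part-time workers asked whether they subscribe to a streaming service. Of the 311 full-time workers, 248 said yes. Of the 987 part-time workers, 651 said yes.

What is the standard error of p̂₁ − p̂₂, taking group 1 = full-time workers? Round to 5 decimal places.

0.02733

Sample proportions: 248/311 = 0.7974, 651/987 = 0.6596.
Each SE is √(p̂(1−p̂)/n): √(0.7974·0.2026/311) = 0.02279 and √(0.6596·0.3404/987) = 0.01508.
SE(p̂₁ − p̂₂) = √(SE₁² + SE₂²) = √(0.0005193841 + 0.0002274064) = 0.02733, since the two samples are independent.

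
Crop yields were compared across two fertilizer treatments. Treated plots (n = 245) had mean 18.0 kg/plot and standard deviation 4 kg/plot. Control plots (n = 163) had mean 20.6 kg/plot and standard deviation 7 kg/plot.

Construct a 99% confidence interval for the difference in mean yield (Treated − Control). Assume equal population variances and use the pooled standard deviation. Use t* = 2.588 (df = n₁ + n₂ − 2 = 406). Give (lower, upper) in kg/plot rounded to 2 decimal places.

(-4.01, -1.19)

s_p = √[((n₁−1)s₁² + (n₂−1)s₂²)/(n₁+n₂−2)] = √[(244·4² + 162·7²)/406] = 5.4007.
SE = 5.4007·√(1/245 + 1/163) = 0.5459.
With t* = 2.588, margin = 2.588 × 0.5459 = 1.4128.
x̄₁ − x̄₂ = 18.0 − 20.6 = -2.6000; interval -2.6000 ± 1.4128 = (-4.01, -1.19).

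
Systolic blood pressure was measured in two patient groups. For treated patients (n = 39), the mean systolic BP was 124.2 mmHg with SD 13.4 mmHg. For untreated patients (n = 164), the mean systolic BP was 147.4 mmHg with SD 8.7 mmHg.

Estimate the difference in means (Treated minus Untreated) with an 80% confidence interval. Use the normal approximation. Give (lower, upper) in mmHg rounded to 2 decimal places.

SE₁ = s₁/√n₁ = 13.4/√39 = 2.1457; SE₂ = 8.7/√164 = 0.6794.
Independent samples, unequal variances: SE_diff = √(SE₁² + SE₂²) = √(4.60402849 + 0.46158436) = 2.2507.
z* = 1.282, so margin of error = 1.282 × 2.2507 = 2.8854.
Difference in means = 124.2 − 147.4 = -23.2000.
-23.2000 ± 2.8854 → (-26.09, -20.31).

(-26.09, -20.31)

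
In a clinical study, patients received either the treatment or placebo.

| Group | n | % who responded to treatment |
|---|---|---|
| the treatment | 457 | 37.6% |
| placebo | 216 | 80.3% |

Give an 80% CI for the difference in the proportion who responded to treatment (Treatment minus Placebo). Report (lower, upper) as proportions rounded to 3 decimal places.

SE₁ = √(p̂₁(1−p̂₁)/n₁) = √(0.3760·0.6240/457) = 0.02266; SE₂ = √(0.8030·0.1970/216) = 0.02706.
Independent samples: SE of the difference = √(SE₁² + SE₂²) = √(0.0005134756 + 0.0007322436) = 0.03529.
z* for 80% confidence is 1.282, so the margin of error is 1.282 × 0.03529 = 0.04524.
Point estimate p̂₁ − p̂₂ = 0.3760 − 0.8030 = -0.4270.
-0.4270 ± 0.04524 → (-0.472, -0.382).

(-0.472, -0.382)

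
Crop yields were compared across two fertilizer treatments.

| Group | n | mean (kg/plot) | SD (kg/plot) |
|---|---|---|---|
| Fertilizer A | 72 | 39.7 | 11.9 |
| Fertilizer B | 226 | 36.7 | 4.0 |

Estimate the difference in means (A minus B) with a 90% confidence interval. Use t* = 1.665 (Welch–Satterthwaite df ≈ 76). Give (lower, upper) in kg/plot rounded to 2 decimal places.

(0.62, 5.38)

Per-group SEs: s₁/√n₁ = 11.9/√72 = 1.4024, s₂/√n₂ = 4.0/√226 = 0.2661.
Unpooled SE of the difference: √(1.96672576 + 0.07080921) = 1.4274.
Margin of error = t* · SE = 1.665 × 1.4274 = 2.3766.
x̄₁ − x̄₂ = 39.7 − 36.7 = 3.0000.
CI: 3.0000 ± 2.3766 = (0.62, 5.38).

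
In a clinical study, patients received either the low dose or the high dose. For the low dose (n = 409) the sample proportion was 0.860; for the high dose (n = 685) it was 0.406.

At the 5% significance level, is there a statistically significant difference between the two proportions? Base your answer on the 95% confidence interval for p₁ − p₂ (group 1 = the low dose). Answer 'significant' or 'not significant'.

SE₁ = √(p̂₁(1−p̂₁)/n₁) = √(0.8600·0.1400/409) = 0.01716; SE₂ = √(0.4060·0.5940/685) = 0.01876.
Independent samples: SE of the difference = √(SE₁² + SE₂²) = √(0.0002944656 + 0.0003519376) = 0.02542.
z* for 95% confidence is 1.960, so the margin of error is 1.960 × 0.02542 = 0.04982.
Point estimate p̂₁ − p̂₂ = 0.8600 − 0.4060 = 0.4540.
0.4540 ± 0.04982 → (0.40418, 0.50382).
The interval (0.40418, 0.50382) does not contain 0, so the difference is significant.

significant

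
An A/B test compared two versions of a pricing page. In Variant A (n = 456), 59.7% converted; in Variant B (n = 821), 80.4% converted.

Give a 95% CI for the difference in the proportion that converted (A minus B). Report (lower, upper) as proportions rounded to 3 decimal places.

SE₁ = √(p̂₁(1−p̂₁)/n₁) = √(0.5970·0.4030/456) = 0.02297; SE₂ = √(0.8040·0.1960/821) = 0.01385.
Independent samples: SE of the difference = √(SE₁² + SE₂²) = √(0.0005276209 + 0.0001918225) = 0.02682.
z* for 95% confidence is 1.960, so the margin of error is 1.960 × 0.02682 = 0.05257.
Point estimate p̂₁ − p̂₂ = 0.5970 − 0.8040 = -0.2070.
-0.2070 ± 0.05257 → (-0.260, -0.154).

(-0.260, -0.154)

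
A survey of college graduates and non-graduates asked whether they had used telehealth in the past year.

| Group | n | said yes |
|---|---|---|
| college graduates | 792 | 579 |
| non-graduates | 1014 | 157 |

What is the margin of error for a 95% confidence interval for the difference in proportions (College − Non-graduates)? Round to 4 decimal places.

0.0381

p̂₁ = 579/792 = 0.7311 and p̂₂ = 157/1014 = 0.1548.
SE₁ = √(p̂₁(1−p̂₁)/n₁) = √(0.7311·0.2689/792) = 0.01576; SE₂ = √(0.1548·0.8452/1014) = 0.01136.
Independent samples: SE of the difference = √(SE₁² + SE₂²) = √(0.0002483776 + 0.0001290496) = 0.01943.
z* for 95% confidence is 1.960, so the margin of error is 1.960 × 0.01943 = 0.03808.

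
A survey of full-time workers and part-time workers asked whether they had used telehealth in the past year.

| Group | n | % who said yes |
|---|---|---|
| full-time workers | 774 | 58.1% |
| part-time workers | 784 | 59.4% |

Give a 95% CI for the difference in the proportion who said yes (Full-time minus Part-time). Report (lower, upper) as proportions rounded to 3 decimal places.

(-0.062, 0.036)

The two standard errors are √(0.5810×0.4190/774) = 0.01773 and √(0.5940×0.4060/784) = 0.01754.
Because the samples are independent, SE_diff = √(0.01773² + 0.01754²) = 0.02494.
Using z* = 1.960 for 95%, ME = 1.960 × 0.02494 = 0.04888.
p̂₁ − p̂₂ = -0.0130; interval -0.0130 ± 0.04888 gives (-0.062, 0.036).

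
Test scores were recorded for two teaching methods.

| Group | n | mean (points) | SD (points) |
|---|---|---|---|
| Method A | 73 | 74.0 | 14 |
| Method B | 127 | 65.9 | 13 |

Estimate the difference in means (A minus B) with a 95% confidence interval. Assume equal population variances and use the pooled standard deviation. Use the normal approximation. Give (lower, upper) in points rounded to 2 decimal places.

(4.25, 11.95)

Pooled variance s_p² = [72·14² + 126·13²] / (73+127−2) = 178.8182, so s_p = 13.3723.
SE_diff = s_p·√(1/n₁ + 1/n₂) = 13.3723·√(1/73 + 1/127) = 1.9641.
z* = 1.960; margin = 1.960 × 1.9641 = 3.8496.
Difference = 74.0 − 65.9 = 8.1000.
8.1000 ± 3.8496 → (4.25, 11.95).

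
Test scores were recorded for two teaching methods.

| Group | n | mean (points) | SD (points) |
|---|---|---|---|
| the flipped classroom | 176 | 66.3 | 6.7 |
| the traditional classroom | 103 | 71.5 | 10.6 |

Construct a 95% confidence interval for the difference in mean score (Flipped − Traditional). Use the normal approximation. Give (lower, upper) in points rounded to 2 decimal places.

SE₁ = s₁/√n₁ = 6.7/√176 = 0.5050; SE₂ = 10.6/√103 = 1.0444.
Independent samples, unequal variances: SE_diff = √(SE₁² + SE₂²) = √(0.255025 + 1.09077136) = 1.1601.
z* = 1.960, so margin of error = 1.960 × 1.1601 = 2.2738.
Difference in means = 66.3 − 71.5 = -5.2000.
-5.2000 ± 2.2738 → (-7.47, -2.93).

(-7.47, -2.93)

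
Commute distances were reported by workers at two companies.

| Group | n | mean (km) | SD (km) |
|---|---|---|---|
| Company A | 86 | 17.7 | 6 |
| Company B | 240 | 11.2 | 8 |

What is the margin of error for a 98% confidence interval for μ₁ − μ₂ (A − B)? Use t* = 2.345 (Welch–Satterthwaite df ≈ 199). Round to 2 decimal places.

Per-group SEs: s₁/√n₁ = 6/√86 = 0.6470, s₂/√n₂ = 8/√240 = 0.5164.
Unpooled SE of the difference: √(0.418609 + 0.26666896) = 0.8278.
Margin of error = t* · SE = 2.345 × 0.8278 = 1.9412.

1.94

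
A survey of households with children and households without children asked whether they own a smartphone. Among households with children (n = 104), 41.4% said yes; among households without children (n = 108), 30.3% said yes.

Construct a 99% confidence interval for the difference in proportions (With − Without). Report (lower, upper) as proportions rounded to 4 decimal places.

Each SE is √(p̂(1−p̂)/n): √(0.4140·0.5860/104) = 0.04830 and √(0.3030·0.6970/108) = 0.04422.
SE(p̂₁ − p̂₂) = √(SE₁² + SE₂²) = √(0.00233289 + 0.0019554084) = 0.06549, since the two samples are independent.
At 99% confidence z* = 2.576; margin = 2.576 × 0.06549 = 0.16870.
The difference is 0.4140 − 0.3030 = 0.1110, so the interval is 0.1110 ± 0.16870 = (-0.0577, 0.2797).

(-0.0577, 0.2797)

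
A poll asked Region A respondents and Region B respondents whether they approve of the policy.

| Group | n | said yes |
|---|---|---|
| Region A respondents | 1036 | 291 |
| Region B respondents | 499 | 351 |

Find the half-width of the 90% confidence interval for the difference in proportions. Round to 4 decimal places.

First, p̂₁ = 291/1036 = 0.2809; p̂₂ = 351/499 = 0.7034.
The two standard errors are √(0.2809×0.7191/1036) = 0.01396 and √(0.7034×0.2966/499) = 0.02045.
Because the samples are independent, SE_diff = √(0.01396² + 0.02045²) = 0.02476.
Using z* = 1.645 for 90%, ME = 1.645 × 0.02476 = 0.04073.

0.0407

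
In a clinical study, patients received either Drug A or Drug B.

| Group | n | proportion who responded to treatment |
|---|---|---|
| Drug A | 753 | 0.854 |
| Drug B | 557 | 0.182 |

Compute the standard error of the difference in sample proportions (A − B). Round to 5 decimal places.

SE₁ = √(p̂₁(1−p̂₁)/n₁) = √(0.8540·0.1460/753) = 0.01287; SE₂ = √(0.1820·0.8180/557) = 0.01635.
Independent samples: SE of the difference = √(SE₁² + SE₂²) = √(0.0001656369 + 0.0002673225) = 0.02081.

0.02081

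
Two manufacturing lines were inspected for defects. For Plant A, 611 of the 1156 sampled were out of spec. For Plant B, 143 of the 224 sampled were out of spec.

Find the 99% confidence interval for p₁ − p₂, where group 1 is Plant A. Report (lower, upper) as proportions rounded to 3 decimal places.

(-0.201, -0.019)

Sample proportions: 611/1156 = 0.5285, 143/224 = 0.6384.
Each SE is √(p̂(1−p̂)/n): √(0.5285·0.4715/1156) = 0.01468 and √(0.6384·0.3616/224) = 0.03210.
SE(p̂₁ − p̂₂) = √(SE₁² + SE₂²) = √(0.0002155024 + 0.00103041) = 0.03530, since the two samples are independent.
At 99% confidence z* = 2.576; margin = 2.576 × 0.03530 = 0.09093.
The difference is 0.5285 − 0.6384 = -0.1099, so the interval is -0.1099 ± 0.09093 = (-0.201, -0.019).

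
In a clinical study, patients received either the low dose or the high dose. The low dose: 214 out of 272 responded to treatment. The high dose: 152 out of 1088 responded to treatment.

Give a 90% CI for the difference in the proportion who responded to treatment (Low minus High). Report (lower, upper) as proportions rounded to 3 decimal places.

p̂₁ = 214/272 = 0.7868 and p̂₂ = 152/1088 = 0.1397.
SE₁ = √(p̂₁(1−p̂₁)/n₁) = √(0.7868·0.2132/272) = 0.02483; SE₂ = √(0.1397·0.8603/1088) = 0.01051.
Independent samples: SE of the difference = √(SE₁² + SE₂²) = √(0.0006165289 + 0.0001104601) = 0.02696.
z* for 90% confidence is 1.645, so the margin of error is 1.645 × 0.02696 = 0.04435.
Point estimate p̂₁ − p̂₂ = 0.7868 − 0.1397 = 0.6471.
0.6471 ± 0.04435 → (0.603, 0.691).

(0.603, 0.691)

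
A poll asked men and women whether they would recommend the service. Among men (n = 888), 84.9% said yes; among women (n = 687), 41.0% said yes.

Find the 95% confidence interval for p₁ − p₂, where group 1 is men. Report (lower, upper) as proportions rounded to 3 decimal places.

The two standard errors are √(0.8490×0.1510/888) = 0.01202 and √(0.4100×0.5900/687) = 0.01876.
Because the samples are independent, SE_diff = √(0.01202² + 0.01876²) = 0.02228.
Using z* = 1.960 for 95%, ME = 1.960 × 0.02228 = 0.04367.
p̂₁ − p̂₂ = 0.4390; interval 0.4390 ± 0.04367 gives (0.395, 0.483).

(0.395, 0.483)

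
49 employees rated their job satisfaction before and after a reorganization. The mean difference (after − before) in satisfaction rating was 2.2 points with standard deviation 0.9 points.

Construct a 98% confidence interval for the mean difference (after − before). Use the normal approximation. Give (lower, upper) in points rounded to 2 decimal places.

Paired design: SE = s_d/√n = 0.9/√49 = 0.1286.
z* = 2.326; margin of error = 2.326 × 0.1286 = 0.2991.
2.2 ± 0.2991 → (1.90, 2.50).

(1.90, 2.50)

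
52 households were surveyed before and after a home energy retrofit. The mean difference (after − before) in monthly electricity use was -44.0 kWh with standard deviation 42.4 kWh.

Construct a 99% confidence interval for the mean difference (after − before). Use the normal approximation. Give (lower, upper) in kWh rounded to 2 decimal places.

(-59.15, -28.85)

Paired design: SE = s_d/√n = 42.4/√52 = 5.8798.
z* = 2.576; margin of error = 2.576 × 5.8798 = 15.1464.
-44.0 ± 15.1464 → (-59.15, -28.85).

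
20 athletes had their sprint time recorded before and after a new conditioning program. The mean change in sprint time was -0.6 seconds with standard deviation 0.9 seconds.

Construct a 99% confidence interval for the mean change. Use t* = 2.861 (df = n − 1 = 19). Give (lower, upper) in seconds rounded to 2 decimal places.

(-1.18, -0.02)

This is a matched-pairs design, so SE = s_d/√n = 0.9/√20 = 0.2012.
Margin = 2.861 × 0.2012 = 0.5756; the interval is -0.6 ± 0.5756 = (-1.18, -0.02).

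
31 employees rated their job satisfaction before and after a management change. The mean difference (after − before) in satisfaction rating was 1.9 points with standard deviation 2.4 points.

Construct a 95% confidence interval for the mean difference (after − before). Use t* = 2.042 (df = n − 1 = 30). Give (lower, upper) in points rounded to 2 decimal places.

(1.02, 2.78)

This is a matched-pairs design, so SE = s_d/√n = 2.4/√31 = 0.4311.
Margin = 2.042 × 0.4311 = 0.8803; the interval is 1.9 ± 0.8803 = (1.02, 2.78).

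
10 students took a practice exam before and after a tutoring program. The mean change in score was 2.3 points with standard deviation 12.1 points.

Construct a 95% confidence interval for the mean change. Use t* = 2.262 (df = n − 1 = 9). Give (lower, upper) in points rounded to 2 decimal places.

(-6.36, 10.96)

This is a matched-pairs design, so SE = s_d/√n = 12.1/√10 = 3.8264.
Margin = 2.262 × 3.8264 = 8.6553; the interval is 2.3 ± 8.6553 = (-6.36, 10.96).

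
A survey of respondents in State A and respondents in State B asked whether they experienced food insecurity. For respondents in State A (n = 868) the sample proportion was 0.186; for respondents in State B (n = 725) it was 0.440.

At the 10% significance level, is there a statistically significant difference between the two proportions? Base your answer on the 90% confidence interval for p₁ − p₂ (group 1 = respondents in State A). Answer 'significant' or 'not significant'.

Each SE is √(p̂(1−p̂)/n): √(0.1860·0.8140/868) = 0.01321 and √(0.4400·0.5600/725) = 0.01844.
SE(p̂₁ − p̂₂) = √(SE₁² + SE₂²) = √(0.0001745041 + 0.0003400336) = 0.02268, since the two samples are independent.
At 90% confidence z* = 1.645; margin = 1.645 × 0.02268 = 0.03731.
The difference is 0.1860 − 0.4400 = -0.2540, so the interval is -0.2540 ± 0.03731 = (-0.29131, -0.21669).
The interval (-0.29131, -0.21669) does not contain 0, so the difference is significant.

significant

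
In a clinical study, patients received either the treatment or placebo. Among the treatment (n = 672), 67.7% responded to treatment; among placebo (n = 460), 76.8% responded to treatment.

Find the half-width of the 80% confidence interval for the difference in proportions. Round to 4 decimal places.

0.0342

Each SE is √(p̂(1−p̂)/n): √(0.6770·0.3230/672) = 0.01804 and √(0.7680·0.2320/460) = 0.01968.
SE(p̂₁ − p̂₂) = √(SE₁² + SE₂²) = √(0.0003254416 + 0.0003873024) = 0.02670, since the two samples are independent.
At 80% confidence z* = 1.282; margin = 1.282 × 0.02670 = 0.03423.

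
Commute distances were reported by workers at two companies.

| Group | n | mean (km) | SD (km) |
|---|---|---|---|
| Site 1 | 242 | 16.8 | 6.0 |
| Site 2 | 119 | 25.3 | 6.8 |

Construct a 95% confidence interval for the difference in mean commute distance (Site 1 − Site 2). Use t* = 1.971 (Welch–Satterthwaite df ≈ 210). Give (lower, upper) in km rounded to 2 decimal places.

SE₁ = s₁/√n₁ = 6.0/√242 = 0.3857; SE₂ = 6.8/√119 = 0.6234.
Independent samples, unequal variances: SE_diff = √(SE₁² + SE₂²) = √(0.14876449 + 0.38862756) = 0.7331.
t* = 1.971, so margin of error = 1.971 × 0.7331 = 1.4449.
Difference in means = 16.8 − 25.3 = -8.5000.
-8.5000 ± 1.4449 → (-9.94, -7.06).

(-9.94, -7.06)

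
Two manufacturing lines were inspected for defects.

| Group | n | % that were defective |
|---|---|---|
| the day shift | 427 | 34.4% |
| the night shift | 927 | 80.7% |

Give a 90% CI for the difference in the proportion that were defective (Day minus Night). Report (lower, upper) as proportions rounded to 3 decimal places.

(-0.506, -0.420)

The two standard errors are √(0.3440×0.6560/427) = 0.02299 and √(0.8070×0.1930/927) = 0.01296.
Because the samples are independent, SE_diff = √(0.02299² + 0.01296²) = 0.02639.
Using z* = 1.645 for 90%, ME = 1.645 × 0.02639 = 0.04341.
p̂₁ − p̂₂ = -0.4630; interval -0.4630 ± 0.04341 gives (-0.506, -0.420).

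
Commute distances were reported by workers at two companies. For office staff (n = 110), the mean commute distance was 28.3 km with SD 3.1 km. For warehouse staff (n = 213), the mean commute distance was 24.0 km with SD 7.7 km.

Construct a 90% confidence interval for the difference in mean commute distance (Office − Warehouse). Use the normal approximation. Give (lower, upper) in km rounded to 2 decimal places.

SE₁ = s₁/√n₁ = 3.1/√110 = 0.2956; SE₂ = 7.7/√213 = 0.5276.
Independent samples, unequal variances: SE_diff = √(SE₁² + SE₂²) = √(0.08737936 + 0.27836176) = 0.6048.
z* = 1.645, so margin of error = 1.645 × 0.6048 = 0.9949.
Difference in means = 28.3 − 24.0 = 4.3000.
4.3000 ± 0.9949 → (3.31, 5.29).

(3.31, 5.29)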